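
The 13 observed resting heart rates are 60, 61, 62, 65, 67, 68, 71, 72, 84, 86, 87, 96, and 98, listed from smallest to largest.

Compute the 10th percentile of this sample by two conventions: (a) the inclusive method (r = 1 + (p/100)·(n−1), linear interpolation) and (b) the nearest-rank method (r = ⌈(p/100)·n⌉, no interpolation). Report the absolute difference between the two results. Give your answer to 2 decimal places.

n = 13.
(a) r = 2.2; between ranks 2 (61) and 3 (62): 61.2.
(b) the nearest-rank method: rank 2 → 61.
|61.2 − 61| = 0.2.

0.20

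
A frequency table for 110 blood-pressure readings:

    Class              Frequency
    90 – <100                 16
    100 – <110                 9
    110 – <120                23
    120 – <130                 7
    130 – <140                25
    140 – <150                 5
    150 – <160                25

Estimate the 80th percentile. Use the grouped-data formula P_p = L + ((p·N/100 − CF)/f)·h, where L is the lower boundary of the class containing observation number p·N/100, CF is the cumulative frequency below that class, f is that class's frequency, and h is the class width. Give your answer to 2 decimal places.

N = 110; target position k = 80/100 · 110 = 88.
Cumulative frequencies: 16, 25, 48, 55, 80, 85, 110.
Observation 88 falls in the class 150 – <160.
L = 150, CF = 85, f = 25, h = 10.
P80 = 150 + ((88 − 85)/25)·10 = 150 + 1.2 = 151.2.

151.20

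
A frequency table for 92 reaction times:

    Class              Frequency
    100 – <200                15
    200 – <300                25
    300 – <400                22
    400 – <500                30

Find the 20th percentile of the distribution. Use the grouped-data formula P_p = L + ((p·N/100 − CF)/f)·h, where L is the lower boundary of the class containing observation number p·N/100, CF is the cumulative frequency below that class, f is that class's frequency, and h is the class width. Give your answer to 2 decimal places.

213.60

N = 92; target position k = 20/100 · 92 = 18.4.
Cumulative frequencies: 15, 40, 62, 92.
Observation 18.4 falls in the class 200 – <300.
L = 200, CF = 15, f = 25, h = 100.
P20 = 200 + ((18.4 − 15)/25)·100 = 200 + 13.6 = 213.6.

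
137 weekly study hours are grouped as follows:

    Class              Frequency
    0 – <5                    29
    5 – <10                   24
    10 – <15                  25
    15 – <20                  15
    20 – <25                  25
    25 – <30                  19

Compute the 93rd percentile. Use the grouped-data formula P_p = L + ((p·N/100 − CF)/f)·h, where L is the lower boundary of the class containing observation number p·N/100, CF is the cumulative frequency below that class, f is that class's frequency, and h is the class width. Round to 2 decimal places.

N = 137; target position k = 93/100 · 137 = 127.41.
Cumulative frequencies: 29, 53, 78, 93, 118, 137.
Observation 127.41 falls in the class 25 – <30.
L = 25, CF = 118, f = 19, h = 5.
P93 = 25 + ((127.41 − 118)/19)·5 = 25 + 2.47632 = 27.4763.

27.48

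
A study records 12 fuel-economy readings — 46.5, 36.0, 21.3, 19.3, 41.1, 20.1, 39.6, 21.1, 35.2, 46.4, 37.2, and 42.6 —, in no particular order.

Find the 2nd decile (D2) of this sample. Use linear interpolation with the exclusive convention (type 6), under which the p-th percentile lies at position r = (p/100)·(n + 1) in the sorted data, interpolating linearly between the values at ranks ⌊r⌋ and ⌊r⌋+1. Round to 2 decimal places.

20.70

Sorted: 19.3, 20.1, 21.1, 21.3, 35.2, 36.0, 37.2, 39.6, 41.1, 42.6, 46.4, 46.5.
n = 12.
r = (20/100)·(12 + 1) = 2.6.
Rank 2 is 20.1 and rank 3 is 21.1.
Interpolate: 20.1 + 0.6·(21.1 − 20.1) = 20.1 + 0.6·1 = 20.7.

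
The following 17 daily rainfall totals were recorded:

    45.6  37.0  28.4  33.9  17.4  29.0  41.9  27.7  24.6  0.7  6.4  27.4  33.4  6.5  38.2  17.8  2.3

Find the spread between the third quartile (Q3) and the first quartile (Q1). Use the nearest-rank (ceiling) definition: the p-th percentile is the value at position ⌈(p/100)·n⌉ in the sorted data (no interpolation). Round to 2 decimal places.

16.50

Sorted: 0.7, 2.3, 6.4, 6.5, 17.4, 17.8, 24.6, 27.4, 27.7, 28.4, 29.0, 33.4, 33.9, 37.0, 38.2, 41.9, 45.6.
n = 17.
P25: rank ⌈25/100·17⌉ = 5 → 17.4.
P75: rank ⌈75/100·17⌉ = 13 → 33.9.
Difference: 33.9 − 17.4 = 16.5.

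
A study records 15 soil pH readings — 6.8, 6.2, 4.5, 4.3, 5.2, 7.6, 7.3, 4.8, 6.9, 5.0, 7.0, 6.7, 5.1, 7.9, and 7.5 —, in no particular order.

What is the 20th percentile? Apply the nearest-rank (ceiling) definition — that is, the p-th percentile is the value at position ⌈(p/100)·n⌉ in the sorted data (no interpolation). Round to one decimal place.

Sorted: 4.3, 4.5, 4.8, 5.0, 5.1, 5.2, 6.2, 6.7, 6.8, 6.9, 7.0, 7.3, 7.5, 7.6, 7.9.
n = 15.
Position = ⌈20/100 · 15⌉ = ⌈3⌉ = 3.
The value at rank 3 is 4.8.

4.8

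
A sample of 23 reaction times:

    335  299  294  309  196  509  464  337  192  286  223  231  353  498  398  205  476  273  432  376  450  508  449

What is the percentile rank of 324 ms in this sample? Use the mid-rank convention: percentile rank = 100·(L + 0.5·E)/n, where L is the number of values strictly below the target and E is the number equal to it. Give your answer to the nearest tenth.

Sorted: 192, 196, 205, 223, 231, 273, 286, 294, 299, 309, 335, 337, 353, 376, 398, 432, 449, 450, 464, 476, 498, 508, 509.
Count below 324: L = 10; count equal: E = 0; n = 23.
Percentile rank = 100·(10 + 0.5·0)/23 = 100·10/23 = 43.48.

43.5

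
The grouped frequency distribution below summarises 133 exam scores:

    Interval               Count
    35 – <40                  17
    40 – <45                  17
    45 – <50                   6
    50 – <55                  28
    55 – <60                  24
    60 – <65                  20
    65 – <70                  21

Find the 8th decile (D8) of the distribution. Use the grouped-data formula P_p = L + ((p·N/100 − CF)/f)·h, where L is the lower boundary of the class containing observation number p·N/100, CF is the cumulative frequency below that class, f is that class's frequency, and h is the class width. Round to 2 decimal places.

63.60

N = 133; target position k = 80/100 · 133 = 106.4.
Cumulative frequencies: 17, 34, 40, 68, 92, 112, 133.
Observation 106.4 falls in the class 60 – <65.
L = 60, CF = 92, f = 20, h = 5.
P80 = 60 + ((106.4 − 92)/20)·5 = 60 + 3.6 = 63.6.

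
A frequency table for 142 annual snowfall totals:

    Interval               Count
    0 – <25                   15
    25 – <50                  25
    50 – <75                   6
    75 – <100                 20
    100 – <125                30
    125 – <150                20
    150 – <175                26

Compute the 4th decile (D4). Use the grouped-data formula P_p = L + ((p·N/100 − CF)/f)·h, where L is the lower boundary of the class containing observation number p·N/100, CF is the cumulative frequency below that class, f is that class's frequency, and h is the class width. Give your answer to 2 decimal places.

N = 142; target position k = 40/100 · 142 = 56.8.
Cumulative frequencies: 15, 40, 46, 66, 96, 116, 142.
Observation 56.8 falls in the class 75 – <100.
L = 75, CF = 46, f = 20, h = 25.
P40 = 75 + ((56.8 − 46)/20)·25 = 75 + 13.5 = 88.5.

88.50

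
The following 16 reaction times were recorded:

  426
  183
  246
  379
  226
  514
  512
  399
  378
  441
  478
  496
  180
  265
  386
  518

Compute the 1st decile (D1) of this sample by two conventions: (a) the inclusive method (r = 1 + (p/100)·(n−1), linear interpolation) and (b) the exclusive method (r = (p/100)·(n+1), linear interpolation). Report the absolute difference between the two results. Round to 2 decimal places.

22.40

Sorted: 180, 183, 226, 246, 265, 378, 379, 386, 399, 426, 441, 478, 496, 512, 514, 518.
n = 16.
(a) r = 2.5; between ranks 2 (183) and 3 (226): 204.5.
(b) r = 1.7; between ranks 1 (180) and 2 (183): 182.1.
|204.5 − 182.1| = 22.4.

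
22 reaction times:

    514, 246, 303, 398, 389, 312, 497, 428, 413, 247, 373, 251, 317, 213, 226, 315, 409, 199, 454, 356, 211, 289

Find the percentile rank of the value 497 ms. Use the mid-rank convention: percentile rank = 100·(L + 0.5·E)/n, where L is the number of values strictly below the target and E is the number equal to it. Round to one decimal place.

93.2

Sorted: 199, 211, 213, 226, 246, 247, 251, 289, 303, 312, 315, 317, 356, 373, 389, 398, 409, 413, 428, 454, 497, 514.
Count below 497: L = 20; count equal: E = 1; n = 22.
Percentile rank = 100·(20 + 0.5·1)/22 = 100·20.5/22 = 93.18.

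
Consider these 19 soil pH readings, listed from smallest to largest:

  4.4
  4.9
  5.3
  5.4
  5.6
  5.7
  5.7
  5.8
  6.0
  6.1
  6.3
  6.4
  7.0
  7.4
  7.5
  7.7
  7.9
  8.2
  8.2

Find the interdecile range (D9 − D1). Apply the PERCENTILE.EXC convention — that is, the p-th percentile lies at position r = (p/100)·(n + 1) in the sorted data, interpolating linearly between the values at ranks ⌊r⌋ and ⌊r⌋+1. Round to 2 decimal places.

n = 19.
P10: r = 2 (integer) → 4.9.
P90: r = 18 (integer) → 8.2.
Difference: 8.2 − 4.9 = 3.3.

3.30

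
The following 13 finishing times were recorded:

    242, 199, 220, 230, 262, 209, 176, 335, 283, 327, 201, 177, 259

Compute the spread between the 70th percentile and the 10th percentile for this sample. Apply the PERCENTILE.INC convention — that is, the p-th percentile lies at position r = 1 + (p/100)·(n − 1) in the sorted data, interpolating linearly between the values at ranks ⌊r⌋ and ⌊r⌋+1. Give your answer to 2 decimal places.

78.80

Sorted: 176, 177, 199, 201, 209, 220, 230, 242, 259, 262, 283, 327, 335.
n = 13.
P10: r = 2.2; ranks 2–3 are 177, 199; interpolating gives 181.4.
P70: r = 9.4; ranks 9–10 are 259, 262; interpolating gives 260.2.
Difference: 260.2 − 181.4 = 78.8.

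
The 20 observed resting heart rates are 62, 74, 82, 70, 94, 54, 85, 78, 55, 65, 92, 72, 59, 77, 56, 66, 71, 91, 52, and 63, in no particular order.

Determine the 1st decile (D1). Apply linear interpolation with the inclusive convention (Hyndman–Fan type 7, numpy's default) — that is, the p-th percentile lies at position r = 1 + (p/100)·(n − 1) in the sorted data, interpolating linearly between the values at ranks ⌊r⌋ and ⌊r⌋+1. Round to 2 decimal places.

Sorted: 52, 54, 55, 56, 59, 62, 63, 65, 66, 70, 71, 72, 74, 77, 78, 82, 85, 91, 92, 94.
n = 20.
r = 1 + (10/100)·(20 − 1) = 1 + 1.9 = 2.9.
Rank 2 is 54 and rank 3 is 55.
Interpolate: 54 + 0.9·(55 − 54) = 54 + 0.9·1 = 54.9.

54.90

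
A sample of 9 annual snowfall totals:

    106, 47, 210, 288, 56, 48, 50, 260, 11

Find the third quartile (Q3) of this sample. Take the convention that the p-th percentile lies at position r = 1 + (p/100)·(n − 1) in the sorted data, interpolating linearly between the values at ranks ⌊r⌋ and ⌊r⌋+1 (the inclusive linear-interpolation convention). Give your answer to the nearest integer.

210

Sorted: 11, 47, 48, 50, 56, 106, 210, 260, 288.
n = 9.
r = 1 + (75/100)·(9 − 1) = 1 + 6 = 7.
r is an integer, so P75 is the value at rank 7: 210.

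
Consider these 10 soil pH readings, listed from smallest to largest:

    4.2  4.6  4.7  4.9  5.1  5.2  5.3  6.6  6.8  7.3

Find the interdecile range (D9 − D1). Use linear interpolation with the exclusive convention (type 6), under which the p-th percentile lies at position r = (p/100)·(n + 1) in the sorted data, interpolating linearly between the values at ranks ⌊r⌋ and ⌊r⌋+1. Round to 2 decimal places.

3.01

n = 10.
P10: r = 1.1; ranks 1–2 are 4.2, 4.6; interpolating gives 4.24.
P90: r = 9.9; ranks 9–10 are 6.8, 7.3; interpolating gives 7.25.
Difference: 7.25 − 4.24 = 3.01.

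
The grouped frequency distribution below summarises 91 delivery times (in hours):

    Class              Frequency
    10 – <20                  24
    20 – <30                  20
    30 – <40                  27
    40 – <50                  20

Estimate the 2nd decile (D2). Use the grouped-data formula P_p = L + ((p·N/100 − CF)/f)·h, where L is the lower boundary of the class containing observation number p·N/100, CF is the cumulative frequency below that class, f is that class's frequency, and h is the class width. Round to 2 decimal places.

17.58

N = 91; target position k = 20/100 · 91 = 18.2.
Cumulative frequencies: 24, 44, 71, 91.
Observation 18.2 falls in the class 10 – <20.
L = 10, CF = 0, f = 24, h = 10.
P20 = 10 + ((18.2 − 0)/24)·10 = 10 + 7.58333 = 17.5833.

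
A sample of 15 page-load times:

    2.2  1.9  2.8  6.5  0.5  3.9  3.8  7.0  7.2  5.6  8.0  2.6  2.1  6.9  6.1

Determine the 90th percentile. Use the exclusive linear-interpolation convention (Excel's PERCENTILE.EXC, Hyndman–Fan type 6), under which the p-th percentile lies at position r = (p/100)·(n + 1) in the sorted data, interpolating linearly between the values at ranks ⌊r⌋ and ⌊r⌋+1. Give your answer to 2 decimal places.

7.52

Sorted: 0.5, 1.9, 2.1, 2.2, 2.6, 2.8, 3.8, 3.9, 5.6, 6.1, 6.5, 6.9, 7.0, 7.2, 8.0.
n = 15.
r = (90/100)·(15 + 1) = 14.4.
Rank 14 is 7.2 and rank 15 is 8.0.
Interpolate: 7.2 + 0.4·(8.0 − 7.2) = 7.2 + 0.4·0.8 = 7.52.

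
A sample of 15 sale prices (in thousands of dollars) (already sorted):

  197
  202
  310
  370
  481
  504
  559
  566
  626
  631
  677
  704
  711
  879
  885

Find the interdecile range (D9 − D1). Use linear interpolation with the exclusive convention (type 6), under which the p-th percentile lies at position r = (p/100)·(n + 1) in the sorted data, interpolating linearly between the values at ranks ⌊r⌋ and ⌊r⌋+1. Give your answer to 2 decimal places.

n = 15.
P10: r = 1.6; ranks 1–2 are 197, 202; interpolating gives 200.
P90: r = 14.4; ranks 14–15 are 879, 885; interpolating gives 881.4.
Difference: 881.4 − 200 = 681.4.

681.40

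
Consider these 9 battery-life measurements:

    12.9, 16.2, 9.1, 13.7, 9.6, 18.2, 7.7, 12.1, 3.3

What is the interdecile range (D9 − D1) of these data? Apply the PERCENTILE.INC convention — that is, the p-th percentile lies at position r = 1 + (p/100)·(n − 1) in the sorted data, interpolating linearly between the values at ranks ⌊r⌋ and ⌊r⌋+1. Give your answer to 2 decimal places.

9.78

Sorted: 3.3, 7.7, 9.1, 9.6, 12.1, 12.9, 13.7, 16.2, 18.2.
n = 9.
P10: r = 1.8; ranks 1–2 are 3.3, 7.7; interpolating gives 6.82.
P90: r = 8.2; ranks 8–9 are 16.2, 18.2; interpolating gives 16.6.
Difference: 16.6 − 6.82 = 9.78.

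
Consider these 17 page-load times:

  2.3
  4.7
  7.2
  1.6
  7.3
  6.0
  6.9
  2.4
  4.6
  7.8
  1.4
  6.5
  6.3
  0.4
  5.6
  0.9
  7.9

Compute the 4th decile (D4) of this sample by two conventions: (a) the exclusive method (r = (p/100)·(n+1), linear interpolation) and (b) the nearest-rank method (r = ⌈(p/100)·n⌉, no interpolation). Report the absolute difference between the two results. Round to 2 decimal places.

Sorted: 0.4, 0.9, 1.4, 1.6, 2.3, 2.4, 4.6, 4.7, 5.6, 6.0, 6.3, 6.5, 6.9, 7.2, 7.3, 7.8, 7.9.
n = 17.
(a) r = 7.2; between ranks 7 (4.6) and 8 (4.7): 4.62.
(b) the nearest-rank method: rank 7 → 4.6.
|4.62 − 4.6| = 0.02.

0.02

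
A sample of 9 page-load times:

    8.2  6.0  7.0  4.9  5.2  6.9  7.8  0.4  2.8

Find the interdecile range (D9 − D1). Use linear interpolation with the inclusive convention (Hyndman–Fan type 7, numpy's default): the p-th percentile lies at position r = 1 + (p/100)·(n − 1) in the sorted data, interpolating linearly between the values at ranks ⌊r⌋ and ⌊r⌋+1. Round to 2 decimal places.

Sorted: 0.4, 2.8, 4.9, 5.2, 6.0, 6.9, 7.0, 7.8, 8.2.
n = 9.
P10: r = 1.8; ranks 1–2 are 0.4, 2.8; interpolating gives 2.32.
P90: r = 8.2; ranks 8–9 are 7.8, 8.2; interpolating gives 7.88.
Difference: 7.88 − 2.32 = 5.56.

5.56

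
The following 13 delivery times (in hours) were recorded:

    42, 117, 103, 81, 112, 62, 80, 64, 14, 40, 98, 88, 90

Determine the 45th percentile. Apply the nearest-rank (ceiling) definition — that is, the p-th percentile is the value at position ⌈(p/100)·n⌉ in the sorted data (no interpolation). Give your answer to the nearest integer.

80

Sorted: 14, 40, 42, 62, 64, 80, 81, 88, 90, 98, 103, 112, 117.
n = 13.
Position = ⌈45/100 · 13⌉ = ⌈5.85⌉ = 6.
The value at rank 6 is 80.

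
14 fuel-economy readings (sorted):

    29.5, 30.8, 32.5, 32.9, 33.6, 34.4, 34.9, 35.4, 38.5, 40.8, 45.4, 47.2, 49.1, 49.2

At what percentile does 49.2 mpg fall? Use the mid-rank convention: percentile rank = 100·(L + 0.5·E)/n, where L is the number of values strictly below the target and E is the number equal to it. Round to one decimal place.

96.4

Count below 49.2: L = 13; count equal: E = 1; n = 14.
Percentile rank = 100·(13 + 0.5·1)/14 = 100·13.5/14 = 96.43.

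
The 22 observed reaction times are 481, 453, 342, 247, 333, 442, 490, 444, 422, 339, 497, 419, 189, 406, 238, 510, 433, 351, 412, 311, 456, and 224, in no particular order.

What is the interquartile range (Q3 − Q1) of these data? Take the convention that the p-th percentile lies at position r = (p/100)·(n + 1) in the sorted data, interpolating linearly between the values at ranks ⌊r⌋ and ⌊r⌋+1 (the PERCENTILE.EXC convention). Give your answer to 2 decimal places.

Sorted: 189, 224, 238, 247, 311, 333, 339, 342, 351, 406, 412, 419, 422, 433, 442, 444, 453, 456, 481, 490, 497, 510.
n = 22.
P25: r = 5.75; ranks 5–6 are 311, 333; interpolating gives 327.5.
P75: r = 17.25; ranks 17–18 are 453, 456; interpolating gives 453.75.
Difference: 453.75 − 327.5 = 126.25.

126.25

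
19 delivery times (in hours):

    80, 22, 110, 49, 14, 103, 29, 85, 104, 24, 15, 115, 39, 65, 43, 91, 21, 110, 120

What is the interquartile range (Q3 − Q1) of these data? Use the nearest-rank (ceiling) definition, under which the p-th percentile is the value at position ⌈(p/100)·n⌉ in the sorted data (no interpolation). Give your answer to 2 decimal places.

Sorted: 14, 15, 21, 22, 24, 29, 39, 43, 49, 65, 80, 85, 91, 103, 104, 110, 110, 115, 120.
n = 19.
P25: rank ⌈25/100·19⌉ = 5 → 24.
P75: rank ⌈75/100·19⌉ = 15 → 104.
Difference: 104 − 24 = 80.

80.00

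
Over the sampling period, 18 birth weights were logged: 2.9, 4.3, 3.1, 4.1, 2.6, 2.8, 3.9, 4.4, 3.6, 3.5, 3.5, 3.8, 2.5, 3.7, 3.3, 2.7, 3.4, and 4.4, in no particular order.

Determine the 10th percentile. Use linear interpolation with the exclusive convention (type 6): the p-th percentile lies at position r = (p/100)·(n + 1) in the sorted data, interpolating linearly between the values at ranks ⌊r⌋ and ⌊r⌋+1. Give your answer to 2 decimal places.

2.59

Sorted: 2.5, 2.6, 2.7, 2.8, 2.9, 3.1, 3.3, 3.4, 3.5, 3.5, 3.6, 3.7, 3.8, 3.9, 4.1, 4.3, 4.4, 4.4.
n = 18.
r = (10/100)·(18 + 1) = 1.9.
Rank 1 is 2.5 and rank 2 is 2.6.
Interpolate: 2.5 + 0.9·(2.6 − 2.5) = 2.5 + 0.9·0.1 = 2.59.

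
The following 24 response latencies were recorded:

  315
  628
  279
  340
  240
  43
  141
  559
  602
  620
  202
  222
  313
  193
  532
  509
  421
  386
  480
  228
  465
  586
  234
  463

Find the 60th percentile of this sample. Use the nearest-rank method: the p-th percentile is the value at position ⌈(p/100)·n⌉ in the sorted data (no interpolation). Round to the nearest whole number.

463

Sorted: 43, 141, 193, 202, 222, 228, 234, 240, 279, 313, 315, 340, 386, 421, 463, 465, 480, 509, 532, 559, 586, 602, 620, 628.
n = 24.
Position = ⌈60/100 · 24⌉ = ⌈14.4⌉ = 15.
The value at rank 15 is 463.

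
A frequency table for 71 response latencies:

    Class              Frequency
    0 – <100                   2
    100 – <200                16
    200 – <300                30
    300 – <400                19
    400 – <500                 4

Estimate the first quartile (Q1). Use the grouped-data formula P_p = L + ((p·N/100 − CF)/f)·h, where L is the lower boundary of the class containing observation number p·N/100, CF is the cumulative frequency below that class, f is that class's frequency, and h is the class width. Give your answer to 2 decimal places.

198.44

N = 71; target position k = 25/100 · 71 = 17.75.
Cumulative frequencies: 2, 18, 48, 67, 71.
Observation 17.75 falls in the class 100 – <200.
L = 100, CF = 2, f = 16, h = 100.
P25 = 100 + ((17.75 − 2)/16)·100 = 100 + 98.4375 = 198.438.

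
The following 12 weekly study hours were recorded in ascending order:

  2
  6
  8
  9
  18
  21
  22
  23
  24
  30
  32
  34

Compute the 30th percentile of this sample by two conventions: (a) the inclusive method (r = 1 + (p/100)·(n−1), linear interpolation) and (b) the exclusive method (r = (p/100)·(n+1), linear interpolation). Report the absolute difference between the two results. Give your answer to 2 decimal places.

2.80

n = 12.
(a) r = 4.3; between ranks 4 (9) and 5 (18): 11.7.
(b) r = 3.9; between ranks 3 (8) and 4 (9): 8.9.
|11.7 − 8.9| = 2.8.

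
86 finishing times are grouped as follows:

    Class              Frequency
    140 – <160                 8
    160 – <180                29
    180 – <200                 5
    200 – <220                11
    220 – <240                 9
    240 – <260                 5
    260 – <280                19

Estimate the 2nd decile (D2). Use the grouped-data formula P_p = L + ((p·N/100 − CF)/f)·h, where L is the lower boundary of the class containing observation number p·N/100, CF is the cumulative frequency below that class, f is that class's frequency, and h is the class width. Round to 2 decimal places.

N = 86; target position k = 20/100 · 86 = 17.2.
Cumulative frequencies: 8, 37, 42, 53, 62, 67, 86.
Observation 17.2 falls in the class 160 – <180.
L = 160, CF = 8, f = 29, h = 20.
P20 = 160 + ((17.2 − 8)/29)·20 = 160 + 6.34483 = 166.345.

166.34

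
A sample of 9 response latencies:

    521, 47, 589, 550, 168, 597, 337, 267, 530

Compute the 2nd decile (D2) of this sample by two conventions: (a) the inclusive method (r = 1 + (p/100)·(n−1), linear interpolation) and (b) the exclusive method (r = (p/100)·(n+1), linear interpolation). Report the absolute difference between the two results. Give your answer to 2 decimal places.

59.40

Sorted: 47, 168, 267, 337, 521, 530, 550, 589, 597.
n = 9.
(a) r = 2.6; between ranks 2 (168) and 3 (267): 227.4.
(b) r = 2 → value at rank 2 = 168.
|227.4 − 168| = 59.4.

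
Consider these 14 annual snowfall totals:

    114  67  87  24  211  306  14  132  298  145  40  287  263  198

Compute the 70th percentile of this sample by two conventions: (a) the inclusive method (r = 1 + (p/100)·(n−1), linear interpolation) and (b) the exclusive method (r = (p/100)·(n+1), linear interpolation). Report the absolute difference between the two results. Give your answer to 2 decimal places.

Sorted: 14, 24, 40, 67, 87, 114, 132, 145, 198, 211, 263, 287, 298, 306.
n = 14.
(a) r = 10.1; between ranks 10 (211) and 11 (263): 216.2.
(b) r = 10.5; between ranks 10 (211) and 11 (263): 237.
|216.2 − 237| = 20.8.

20.80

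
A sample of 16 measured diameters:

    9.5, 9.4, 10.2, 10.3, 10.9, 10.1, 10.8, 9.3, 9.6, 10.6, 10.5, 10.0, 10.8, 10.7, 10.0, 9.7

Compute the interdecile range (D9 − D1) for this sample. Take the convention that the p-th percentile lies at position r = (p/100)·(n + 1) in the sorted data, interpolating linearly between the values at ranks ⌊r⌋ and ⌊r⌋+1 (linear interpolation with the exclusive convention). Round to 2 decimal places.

Sorted: 9.3, 9.4, 9.5, 9.6, 9.7, 10.0, 10.0, 10.1, 10.2, 10.3, 10.5, 10.6, 10.7, 10.8, 10.8, 10.9.
n = 16.
P10: r = 1.7; ranks 1–2 are 9.3, 9.4; interpolating gives 9.37.
P90: r = 15.3; ranks 15–16 are 10.8, 10.9; interpolating gives 10.83.
Difference: 10.83 − 9.37 = 1.46.

1.46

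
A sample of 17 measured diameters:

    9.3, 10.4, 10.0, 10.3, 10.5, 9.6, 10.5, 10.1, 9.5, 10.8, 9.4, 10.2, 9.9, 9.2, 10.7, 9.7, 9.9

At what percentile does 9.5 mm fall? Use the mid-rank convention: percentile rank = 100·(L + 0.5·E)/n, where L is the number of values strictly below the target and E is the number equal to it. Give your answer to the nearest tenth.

20.6

Sorted: 9.2, 9.3, 9.4, 9.5, 9.6, 9.7, 9.9, 9.9, 10.0, 10.1, 10.2, 10.3, 10.4, 10.5, 10.5, 10.7, 10.8.
Count below 9.5: L = 3; count equal: E = 1; n = 17.
Percentile rank = 100·(3 + 0.5·1)/17 = 100·3.5/17 = 20.59.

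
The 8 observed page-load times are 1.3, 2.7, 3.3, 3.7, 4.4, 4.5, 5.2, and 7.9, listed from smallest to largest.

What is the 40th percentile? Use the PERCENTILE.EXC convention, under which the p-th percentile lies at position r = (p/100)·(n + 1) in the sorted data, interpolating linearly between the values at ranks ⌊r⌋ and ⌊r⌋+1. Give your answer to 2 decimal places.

n = 8.
r = (40/100)·(8 + 1) = 3.6.
Rank 3 is 3.3 and rank 4 is 3.7.
Interpolate: 3.3 + 0.6·(3.7 − 3.3) = 3.3 + 0.6·0.4 = 3.54.

3.54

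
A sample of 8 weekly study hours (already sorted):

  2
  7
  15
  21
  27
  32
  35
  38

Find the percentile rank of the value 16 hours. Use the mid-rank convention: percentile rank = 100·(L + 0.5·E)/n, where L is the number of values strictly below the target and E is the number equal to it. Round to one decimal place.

Count below 16: L = 3; count equal: E = 0; n = 8.
Percentile rank = 100·(3 + 0.5·0)/8 = 100·3/8 = 37.5.

37.5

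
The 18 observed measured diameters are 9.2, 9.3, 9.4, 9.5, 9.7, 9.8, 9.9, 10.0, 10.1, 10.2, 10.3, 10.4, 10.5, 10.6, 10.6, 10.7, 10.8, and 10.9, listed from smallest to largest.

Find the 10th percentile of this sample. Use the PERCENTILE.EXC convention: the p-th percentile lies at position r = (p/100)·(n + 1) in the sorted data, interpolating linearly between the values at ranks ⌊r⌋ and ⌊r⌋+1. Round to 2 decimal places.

9.29

n = 18.
r = (10/100)·(18 + 1) = 1.9.
Rank 1 is 9.2 and rank 2 is 9.3.
Interpolate: 9.2 + 0.9·(9.3 − 9.2) = 9.2 + 0.9·0.1 = 9.29.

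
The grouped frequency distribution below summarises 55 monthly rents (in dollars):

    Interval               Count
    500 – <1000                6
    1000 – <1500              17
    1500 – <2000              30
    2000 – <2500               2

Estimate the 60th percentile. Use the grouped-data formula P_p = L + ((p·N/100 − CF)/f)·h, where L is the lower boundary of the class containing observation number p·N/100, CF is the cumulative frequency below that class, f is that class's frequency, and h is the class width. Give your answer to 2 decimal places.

1666.67

N = 55; target position k = 60/100 · 55 = 33.
Cumulative frequencies: 6, 23, 53, 55.
Observation 33 falls in the class 1500 – <2000.
L = 1500, CF = 23, f = 30, h = 500.
P60 = 1500 + ((33 − 23)/30)·500 = 1500 + 166.667 = 1666.67.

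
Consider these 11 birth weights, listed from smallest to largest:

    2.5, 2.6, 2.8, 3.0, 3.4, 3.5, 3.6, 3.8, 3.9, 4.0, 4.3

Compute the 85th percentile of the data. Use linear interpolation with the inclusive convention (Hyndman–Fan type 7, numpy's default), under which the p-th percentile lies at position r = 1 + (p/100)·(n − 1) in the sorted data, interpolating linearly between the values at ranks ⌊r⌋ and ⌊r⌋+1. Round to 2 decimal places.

3.95

n = 11.
r = 1 + (85/100)·(11 − 1) = 1 + 8.5 = 9.5.
Rank 9 is 3.9 and rank 10 is 4.0.
Interpolate: 3.9 + 0.5·(4.0 − 3.9) = 3.9 + 0.5·0.1 = 3.95.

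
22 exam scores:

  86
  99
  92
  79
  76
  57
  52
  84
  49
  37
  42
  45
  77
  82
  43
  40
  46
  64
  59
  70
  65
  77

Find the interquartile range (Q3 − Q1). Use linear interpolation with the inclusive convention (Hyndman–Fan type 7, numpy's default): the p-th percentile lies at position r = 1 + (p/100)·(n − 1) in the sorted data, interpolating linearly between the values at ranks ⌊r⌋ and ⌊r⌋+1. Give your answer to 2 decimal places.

Sorted: 37, 40, 42, 43, 45, 46, 49, 52, 57, 59, 64, 65, 70, 76, 77, 77, 79, 82, 84, 86, 92, 99.
n = 22.
P25: r = 6.25; ranks 6–7 are 46, 49; interpolating gives 46.75.
P75: r = 16.75; ranks 16–17 are 77, 79; interpolating gives 78.5.
Difference: 78.5 − 46.75 = 31.75.

31.75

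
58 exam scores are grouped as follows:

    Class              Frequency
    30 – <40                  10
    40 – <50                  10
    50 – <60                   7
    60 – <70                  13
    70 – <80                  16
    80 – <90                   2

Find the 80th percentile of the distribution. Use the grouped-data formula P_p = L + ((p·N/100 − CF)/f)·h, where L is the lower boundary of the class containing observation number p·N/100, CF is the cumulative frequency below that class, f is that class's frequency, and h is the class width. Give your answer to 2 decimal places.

74.00

N = 58; target position k = 80/100 · 58 = 46.4.
Cumulative frequencies: 10, 20, 27, 40, 56, 58.
Observation 46.4 falls in the class 70 – <80.
L = 70, CF = 40, f = 16, h = 10.
P80 = 70 + ((46.4 − 40)/16)·10 = 70 + 4 = 74.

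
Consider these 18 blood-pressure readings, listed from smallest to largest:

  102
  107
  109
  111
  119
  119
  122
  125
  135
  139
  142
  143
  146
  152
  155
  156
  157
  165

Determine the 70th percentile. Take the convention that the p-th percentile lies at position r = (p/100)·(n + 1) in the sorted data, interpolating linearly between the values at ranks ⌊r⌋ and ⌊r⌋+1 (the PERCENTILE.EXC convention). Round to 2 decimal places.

n = 18.
r = (70/100)·(18 + 1) = 13.3.
Rank 13 is 146 and rank 14 is 152.
Interpolate: 146 + 0.3·(152 − 146) = 146 + 0.3·6 = 147.8.

147.80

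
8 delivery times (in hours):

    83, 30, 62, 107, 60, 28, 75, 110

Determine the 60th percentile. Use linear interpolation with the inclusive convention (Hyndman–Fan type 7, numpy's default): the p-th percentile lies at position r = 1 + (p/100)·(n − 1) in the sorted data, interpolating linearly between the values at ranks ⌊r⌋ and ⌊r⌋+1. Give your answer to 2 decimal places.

76.60

Sorted: 28, 30, 60, 62, 75, 83, 107, 110.
n = 8.
r = 1 + (60/100)·(8 − 1) = 1 + 4.2 = 5.2.
Rank 5 is 75 and rank 6 is 83.
Interpolate: 75 + 0.2·(83 − 75) = 75 + 0.2·8 = 76.6.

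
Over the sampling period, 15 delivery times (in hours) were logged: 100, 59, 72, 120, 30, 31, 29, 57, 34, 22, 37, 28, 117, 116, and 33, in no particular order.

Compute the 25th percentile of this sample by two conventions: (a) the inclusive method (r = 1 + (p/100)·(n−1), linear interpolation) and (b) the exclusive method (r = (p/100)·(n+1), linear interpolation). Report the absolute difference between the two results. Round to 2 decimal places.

Sorted: 22, 28, 29, 30, 31, 33, 34, 37, 57, 59, 72, 100, 116, 117, 120.
n = 15.
(a) r = 4.5; between ranks 4 (30) and 5 (31): 30.5.
(b) r = 4 → value at rank 4 = 30.
|30.5 − 30| = 0.5.

0.50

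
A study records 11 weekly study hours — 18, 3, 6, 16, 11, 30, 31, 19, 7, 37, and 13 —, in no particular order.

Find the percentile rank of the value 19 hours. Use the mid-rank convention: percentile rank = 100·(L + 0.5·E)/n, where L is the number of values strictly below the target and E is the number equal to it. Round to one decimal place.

Sorted: 3, 6, 7, 11, 13, 16, 18, 19, 30, 31, 37.
Count below 19: L = 7; count equal: E = 1; n = 11.
Percentile rank = 100·(7 + 0.5·1)/11 = 100·7.5/11 = 68.18.

68.2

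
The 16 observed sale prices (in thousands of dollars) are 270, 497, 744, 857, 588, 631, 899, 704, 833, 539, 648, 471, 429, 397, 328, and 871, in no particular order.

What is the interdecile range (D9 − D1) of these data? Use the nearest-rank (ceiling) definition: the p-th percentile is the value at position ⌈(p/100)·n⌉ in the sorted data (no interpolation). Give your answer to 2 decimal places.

543.00

Sorted: 270, 328, 397, 429, 471, 497, 539, 588, 631, 648, 704, 744, 833, 857, 871, 899.
n = 16.
P10: rank ⌈10/100·16⌉ = 2 → 328.
P90: rank ⌈90/100·16⌉ = 15 → 871.
Difference: 871 − 328 = 543.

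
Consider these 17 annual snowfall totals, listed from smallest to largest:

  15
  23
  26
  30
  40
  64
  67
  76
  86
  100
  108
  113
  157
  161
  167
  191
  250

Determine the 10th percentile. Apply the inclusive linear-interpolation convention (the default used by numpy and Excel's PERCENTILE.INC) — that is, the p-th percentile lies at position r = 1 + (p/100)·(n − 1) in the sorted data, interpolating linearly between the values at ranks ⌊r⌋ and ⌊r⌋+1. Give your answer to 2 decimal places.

24.80

n = 17.
r = 1 + (10/100)·(17 − 1) = 1 + 1.6 = 2.6.
Rank 2 is 23 and rank 3 is 26.
Interpolate: 23 + 0.6·(26 − 23) = 23 + 0.6·3 = 24.8.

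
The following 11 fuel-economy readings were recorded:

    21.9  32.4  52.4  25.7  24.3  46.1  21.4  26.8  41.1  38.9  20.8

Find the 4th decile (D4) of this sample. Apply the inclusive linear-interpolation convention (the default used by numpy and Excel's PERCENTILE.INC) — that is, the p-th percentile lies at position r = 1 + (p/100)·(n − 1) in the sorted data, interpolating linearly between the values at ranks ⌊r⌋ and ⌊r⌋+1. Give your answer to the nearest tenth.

Sorted: 20.8, 21.4, 21.9, 24.3, 25.7, 26.8, 32.4, 38.9, 41.1, 46.1, 52.4.
n = 11.
r = 1 + (40/100)·(11 − 1) = 1 + 4 = 5.
r is an integer, so P40 is the value at rank 5: 25.7.

25.7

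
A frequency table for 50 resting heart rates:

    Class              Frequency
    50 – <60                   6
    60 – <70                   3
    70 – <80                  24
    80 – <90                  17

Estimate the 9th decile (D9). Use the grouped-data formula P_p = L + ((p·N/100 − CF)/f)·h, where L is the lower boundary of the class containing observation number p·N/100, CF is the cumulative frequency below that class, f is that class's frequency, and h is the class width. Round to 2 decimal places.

87.06

N = 50; target position k = 90/100 · 50 = 45.
Cumulative frequencies: 6, 9, 33, 50.
Observation 45 falls in the class 80 – <90.
L = 80, CF = 33, f = 17, h = 10.
P90 = 80 + ((45 − 33)/17)·10 = 80 + 7.05882 = 87.0588.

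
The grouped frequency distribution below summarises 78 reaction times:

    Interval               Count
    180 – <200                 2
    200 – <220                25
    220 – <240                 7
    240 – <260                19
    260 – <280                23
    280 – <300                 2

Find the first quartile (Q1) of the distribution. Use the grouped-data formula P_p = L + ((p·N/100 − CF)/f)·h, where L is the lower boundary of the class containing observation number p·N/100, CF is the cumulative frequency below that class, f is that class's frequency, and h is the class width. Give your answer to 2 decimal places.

214.00

N = 78; target position k = 25/100 · 78 = 19.5.
Cumulative frequencies: 2, 27, 34, 53, 76, 78.
Observation 19.5 falls in the class 200 – <220.
L = 200, CF = 2, f = 25, h = 20.
P25 = 200 + ((19.5 − 2)/25)·20 = 200 + 14 = 214.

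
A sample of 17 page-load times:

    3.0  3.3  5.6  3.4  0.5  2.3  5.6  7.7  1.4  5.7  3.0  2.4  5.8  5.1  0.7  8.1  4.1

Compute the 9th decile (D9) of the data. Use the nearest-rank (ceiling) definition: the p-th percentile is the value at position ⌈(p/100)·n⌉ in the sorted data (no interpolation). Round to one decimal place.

7.7

Sorted: 0.5, 0.7, 1.4, 2.3, 2.4, 3.0, 3.0, 3.3, 3.4, 4.1, 5.1, 5.6, 5.6, 5.7, 5.8, 7.7, 8.1.
n = 17.
Position = ⌈90/100 · 17⌉ = ⌈15.3⌉ = 16.
The value at rank 16 is 7.7.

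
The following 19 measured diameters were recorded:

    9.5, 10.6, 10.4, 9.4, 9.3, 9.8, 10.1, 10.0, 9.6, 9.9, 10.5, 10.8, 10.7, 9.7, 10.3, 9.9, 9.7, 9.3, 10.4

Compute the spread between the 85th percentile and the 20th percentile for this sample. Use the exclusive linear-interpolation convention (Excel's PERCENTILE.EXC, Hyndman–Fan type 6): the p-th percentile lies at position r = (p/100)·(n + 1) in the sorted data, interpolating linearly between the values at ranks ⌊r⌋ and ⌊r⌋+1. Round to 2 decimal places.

Sorted: 9.3, 9.3, 9.4, 9.5, 9.6, 9.7, 9.7, 9.8, 9.9, 9.9, 10.0, 10.1, 10.3, 10.4, 10.4, 10.5, 10.6, 10.7, 10.8.
n = 19.
P20: r = 4 (integer) → 9.5.
P85: r = 17 (integer) → 10.6.
Difference: 10.6 − 9.5 = 1.1.

1.10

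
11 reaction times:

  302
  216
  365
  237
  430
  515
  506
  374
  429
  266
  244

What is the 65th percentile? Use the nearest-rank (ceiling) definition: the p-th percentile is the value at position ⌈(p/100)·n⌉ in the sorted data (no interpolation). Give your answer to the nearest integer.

429

Sorted: 216, 237, 244, 266, 302, 365, 374, 429, 430, 506, 515.
n = 11.
Position = ⌈65/100 · 11⌉ = ⌈7.15⌉ = 8.
The value at rank 8 is 429.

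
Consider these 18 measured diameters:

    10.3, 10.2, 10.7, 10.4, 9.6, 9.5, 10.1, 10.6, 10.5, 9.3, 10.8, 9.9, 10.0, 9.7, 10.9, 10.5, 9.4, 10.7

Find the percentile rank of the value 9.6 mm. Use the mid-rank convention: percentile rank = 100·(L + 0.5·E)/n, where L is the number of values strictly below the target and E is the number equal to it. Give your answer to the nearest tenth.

19.4

Sorted: 9.3, 9.4, 9.5, 9.6, 9.7, 9.9, 10.0, 10.1, 10.2, 10.3, 10.4, 10.5, 10.5, 10.6, 10.7, 10.7, 10.8, 10.9.
Count below 9.6: L = 3; count equal: E = 1; n = 18.
Percentile rank = 100·(3 + 0.5·1)/18 = 100·3.5/18 = 19.44.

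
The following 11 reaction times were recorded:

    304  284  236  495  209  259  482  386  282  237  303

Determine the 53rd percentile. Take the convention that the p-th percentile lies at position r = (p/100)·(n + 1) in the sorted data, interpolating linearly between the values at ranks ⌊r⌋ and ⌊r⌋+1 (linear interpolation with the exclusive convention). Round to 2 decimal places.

290.84

Sorted: 209, 236, 237, 259, 282, 284, 303, 304, 386, 482, 495.
n = 11.
r = (53/100)·(11 + 1) = 6.36.
Rank 6 is 284 and rank 7 is 303.
Interpolate: 284 + 0.36·(303 − 284) = 284 + 0.36·19 = 290.84.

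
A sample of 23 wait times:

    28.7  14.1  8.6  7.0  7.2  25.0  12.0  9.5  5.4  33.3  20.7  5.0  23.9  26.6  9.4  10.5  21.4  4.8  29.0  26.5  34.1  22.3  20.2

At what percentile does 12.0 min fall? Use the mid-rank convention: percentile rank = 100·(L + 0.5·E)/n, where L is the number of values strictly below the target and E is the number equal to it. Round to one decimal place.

41.3

Sorted: 4.8, 5.0, 5.4, 7.0, 7.2, 8.6, 9.4, 9.5, 10.5, 12.0, 14.1, 20.2, 20.7, 21.4, 22.3, 23.9, 25.0, 26.5, 26.6, 28.7, 29.0, 33.3, 34.1.
Count below 12.0: L = 9; count equal: E = 1; n = 23.
Percentile rank = 100·(9 + 0.5·1)/23 = 100·9.5/23 = 41.3.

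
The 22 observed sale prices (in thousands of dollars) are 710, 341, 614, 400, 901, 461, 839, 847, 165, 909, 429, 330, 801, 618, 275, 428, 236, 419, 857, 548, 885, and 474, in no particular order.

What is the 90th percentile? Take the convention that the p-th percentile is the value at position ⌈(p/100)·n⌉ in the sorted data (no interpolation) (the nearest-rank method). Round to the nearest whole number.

Sorted: 165, 236, 275, 330, 341, 400, 419, 428, 429, 461, 474, 548, 614, 618, 710, 801, 839, 847, 857, 885, 901, 909.
n = 22.
Position = ⌈90/100 · 22⌉ = ⌈19.8⌉ = 20.
The value at rank 20 is 885.

885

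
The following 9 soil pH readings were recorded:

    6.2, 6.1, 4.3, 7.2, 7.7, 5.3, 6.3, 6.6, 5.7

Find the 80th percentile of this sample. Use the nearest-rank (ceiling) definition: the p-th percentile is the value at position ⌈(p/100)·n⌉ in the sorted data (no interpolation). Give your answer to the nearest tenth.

Sorted: 4.3, 5.3, 5.7, 6.1, 6.2, 6.3, 6.6, 7.2, 7.7.
n = 9.
Position = ⌈80/100 · 9⌉ = ⌈7.2⌉ = 8.
The value at rank 8 is 7.2.

7.2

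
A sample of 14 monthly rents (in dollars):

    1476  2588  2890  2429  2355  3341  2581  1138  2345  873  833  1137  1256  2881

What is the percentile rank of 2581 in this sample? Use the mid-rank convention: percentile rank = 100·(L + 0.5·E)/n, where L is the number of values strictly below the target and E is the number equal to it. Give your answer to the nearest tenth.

67.9

Sorted: 833, 873, 1137, 1138, 1256, 1476, 2345, 2355, 2429, 2581, 2588, 2881, 2890, 3341.
Count below 2581: L = 9; count equal: E = 1; n = 14.
Percentile rank = 100·(9 + 0.5·1)/14 = 100·9.5/14 = 67.86.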